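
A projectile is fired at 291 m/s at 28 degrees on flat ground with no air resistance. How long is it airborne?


T = 2*v0*sin(theta)/g = 2*291*sin(28°)/9.81 = 27.85 s

27.85 s


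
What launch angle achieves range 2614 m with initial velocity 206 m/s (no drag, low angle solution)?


sin(2*theta) = R*g/v0^2 = 2614*9.81/206^2 = 0.604283, theta = arcsin(0.604283)/2 = 18.59°

18.59 degrees


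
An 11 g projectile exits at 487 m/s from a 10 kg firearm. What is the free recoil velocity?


v_recoil = m_p * v_p / m_gun = 0.011 * 487 / 10 = 0.5357 m/s

0.5357 m/s


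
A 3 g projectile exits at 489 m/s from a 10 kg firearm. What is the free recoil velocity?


v_recoil = m_p * v_p / m_gun = 0.003 * 489 / 10 = 0.1467 m/s

0.1467 m/s


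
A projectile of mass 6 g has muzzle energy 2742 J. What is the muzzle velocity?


v = sqrt(2*E/m) = sqrt(2*2742/0.006) = 956 m/s

956 m/s


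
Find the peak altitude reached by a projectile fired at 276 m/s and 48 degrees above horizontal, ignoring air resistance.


H = (v0*sin(theta))^2 / (2g) = (276*sin(48°))^2 / (2*9.81) = 2144 m

2144 m


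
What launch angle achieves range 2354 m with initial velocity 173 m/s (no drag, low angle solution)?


sin(2*theta) = R*g/v0^2 = 2354*9.81/173^2 = 0.771584, theta = arcsin(0.771584)/2 = 25.25°

25.25 degrees


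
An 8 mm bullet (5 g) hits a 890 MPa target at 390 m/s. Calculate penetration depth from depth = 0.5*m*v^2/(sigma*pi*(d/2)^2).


A = pi*(d/2)^2 = pi*(8/2)^2 = 50.2655 mm^2
E = 0.5*m*v^2 = 0.5*0.005*390^2 = 380.25 J
depth = E/(sigma*A) = 380.25 J / (890 MPa * 50.2655 mm^2) = 380.25/(890 * 50.2655) m = 0.00849981 m ≈ 8.5 mm

8.5 mm


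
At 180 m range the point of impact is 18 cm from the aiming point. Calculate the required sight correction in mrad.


1 mrad subtends 1 cm per 10 m of range, so adj = error_cm / (dist_m / 10) = 18 / (180/10) = 1 mrad

1 mrad


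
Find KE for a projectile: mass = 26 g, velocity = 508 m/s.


E = 0.5*m*v^2 = 0.5*0.026*508^2 = 3355 J

3355 J


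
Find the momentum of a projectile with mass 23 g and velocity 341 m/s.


p = m*v = 0.023*341 = 7.843 kg·m/s

7.843 kg·m/s


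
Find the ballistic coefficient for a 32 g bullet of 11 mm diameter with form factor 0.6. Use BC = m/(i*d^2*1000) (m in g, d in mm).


BC = m/(i*d^2*1000) = 32/(0.6 * 11^2 * 1000) = 0.0004408

0.0004408


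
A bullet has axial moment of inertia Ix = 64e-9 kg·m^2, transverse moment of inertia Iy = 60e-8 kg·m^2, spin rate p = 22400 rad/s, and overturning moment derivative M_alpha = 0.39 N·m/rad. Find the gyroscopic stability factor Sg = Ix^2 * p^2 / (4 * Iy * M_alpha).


Sg = Ix^2 * p^2 / (4 * Iy * M_alpha) = (64e-9)^2 * 22400^2 / (4 * 60e-8 * 0.39) = 2.196

2.196


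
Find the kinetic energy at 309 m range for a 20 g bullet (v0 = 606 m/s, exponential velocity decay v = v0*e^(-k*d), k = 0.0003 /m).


v = v0*exp(-k*d) = 606*exp(-0.0003*309) = 552.349 m/s
E = 0.5*m*v^2 = 0.5*0.02*552.349^2 = 3051 J

3051 J


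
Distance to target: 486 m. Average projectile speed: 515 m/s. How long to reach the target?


t = d/v = 486/515 = 0.9437 s

0.9437 s


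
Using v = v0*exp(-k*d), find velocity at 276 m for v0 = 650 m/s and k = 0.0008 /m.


v = v0*exp(-k*d) = 650*exp(-0.0008*276) = 521.2 m/s

521.2 m/s


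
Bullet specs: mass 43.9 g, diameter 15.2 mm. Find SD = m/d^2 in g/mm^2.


SD = m/d^2 = 43.9/15.2^2 = 0.19 g/mm^2

0.19 g/mm^2


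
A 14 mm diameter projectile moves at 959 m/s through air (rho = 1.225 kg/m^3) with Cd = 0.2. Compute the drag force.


A = pi*(d/2)^2 = pi*(14/2000)^2 = 1.53938e-04 m^2
Fd = 0.5*Cd*rho*A*v^2 = 0.5*0.2*1.225*1.53938e-04*959^2 = 17.34 N

17.34 N


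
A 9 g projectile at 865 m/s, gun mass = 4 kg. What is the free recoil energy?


v_r = m_p*v_p/m_gun = 0.009*865/4 = 1.94625 m/s, E_r = 0.5*m_gun*v_r^2 = 0.5*4*1.94625^2 = 7.576 J

7.576 J


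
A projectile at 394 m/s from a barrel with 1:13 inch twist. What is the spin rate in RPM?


twist_m = 13*0.0254 = 0.3302 m
spin = v/twist = 394/0.3302 = 1193.216 rev/s
RPM = spin*60 = 1193.216*60 ≈ 71593 RPM

71593 RPM


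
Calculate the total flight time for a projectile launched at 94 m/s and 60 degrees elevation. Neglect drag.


T = 2*v0*sin(theta)/g = 2*94*sin(60°)/9.81 = 16.6 s

16.6 s


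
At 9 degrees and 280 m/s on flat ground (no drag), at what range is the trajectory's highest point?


R = v0^2*sin(2*theta)/g = 280^2*sin(2*9°)/9.81 = 2469.62 m
apex_dist = R/2 = 2469.62/2 = 1235 m

1235 m


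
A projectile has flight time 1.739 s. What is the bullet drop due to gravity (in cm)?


drop = 0.5*g*t^2 = 0.5*9.81*1.739^2 = 14.8333 m ≈ 1483 cm

1483 cm


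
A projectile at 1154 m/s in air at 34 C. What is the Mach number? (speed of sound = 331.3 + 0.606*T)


a = 331.3 + 0.606*(34) = 351.904 m/s
M = v/a = 1154/351.904 = 3.279

3.279


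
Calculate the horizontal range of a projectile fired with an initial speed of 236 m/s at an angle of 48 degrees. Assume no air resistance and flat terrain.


R = v0^2 * sin(2*theta) / g = 236^2 * sin(2*48°) / 9.81 = 5646 m

5646 m


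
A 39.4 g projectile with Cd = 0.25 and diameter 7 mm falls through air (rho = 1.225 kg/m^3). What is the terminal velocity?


A = pi*(d/2)^2 = pi*(7/2000)^2 = 3.84845e-05 m^2
vt = sqrt(2mg/(Cd*rho*A)) = sqrt(2*0.0394*9.81/(0.25 * 1.225 * 3.84845e-05)) = 256.1 m/s

256.1 m/s


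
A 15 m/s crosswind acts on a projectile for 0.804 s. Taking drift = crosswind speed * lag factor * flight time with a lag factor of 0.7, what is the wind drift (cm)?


drift = v_wind * lag * t = 15 * 0.7 * 0.804 = 8.442 m ≈ 844.2 cm

844.2 cm


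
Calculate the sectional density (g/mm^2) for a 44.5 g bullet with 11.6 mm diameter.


SD = m/d^2 = 44.5/11.6^2 = 0.3307 g/mm^2

0.3307 g/mm^2


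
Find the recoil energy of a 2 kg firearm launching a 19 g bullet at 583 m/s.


v_r = m_p*v_p/m_gun = 0.019*583/2 = 5.5385 m/s, E_r = 0.5*m_gun*v_r^2 = 0.5*2*5.5385^2 = 30.67 J

30.67 J


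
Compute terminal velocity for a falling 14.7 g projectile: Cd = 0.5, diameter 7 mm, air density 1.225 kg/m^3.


A = pi*(d/2)^2 = pi*(7/2000)^2 = 3.84845e-05 m^2
vt = sqrt(2mg/(Cd*rho*A)) = sqrt(2*0.0147*9.81/(0.5 * 1.225 * 3.84845e-05)) = 110.6 m/s

110.6 m/s


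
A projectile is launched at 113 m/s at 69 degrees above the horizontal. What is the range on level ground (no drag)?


R = v0^2 * sin(2*theta) / g = 113^2 * sin(2*69°) / 9.81 = 871 m

871 m


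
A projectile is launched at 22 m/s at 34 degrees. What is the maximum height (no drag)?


H = (v0*sin(theta))^2 / (2g) = (22*sin(34°))^2 / (2*9.81) = 7.714 m

7.714 m


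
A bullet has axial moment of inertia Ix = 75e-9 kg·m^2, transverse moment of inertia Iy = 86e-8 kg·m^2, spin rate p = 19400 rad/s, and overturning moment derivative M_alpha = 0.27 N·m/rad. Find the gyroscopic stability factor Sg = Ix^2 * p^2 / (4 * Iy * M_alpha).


Sg = Ix^2 * p^2 / (4 * Iy * M_alpha) = (75e-9)^2 * 19400^2 / (4 * 86e-8 * 0.27) = 2.279

2.279


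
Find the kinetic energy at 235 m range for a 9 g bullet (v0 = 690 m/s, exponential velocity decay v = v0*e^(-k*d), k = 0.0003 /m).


v = v0*exp(-k*d) = 690*exp(-0.0003*235) = 643.03 m/s
E = 0.5*m*v^2 = 0.5*0.009*643.03^2 = 1861 J

1861 J


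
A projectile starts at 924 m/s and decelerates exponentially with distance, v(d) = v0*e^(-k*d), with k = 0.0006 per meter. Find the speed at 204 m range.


v = v0*exp(-k*d) = 924*exp(-0.0006*204) = 817.6 m/s

817.6 m/s


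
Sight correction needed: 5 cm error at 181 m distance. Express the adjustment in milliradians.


1 mrad subtends 1 cm per 10 m of range, so adj = error_cm / (dist_m / 10) = 5 / (181/10) = 0.2762 mrad

0.2762 mrad


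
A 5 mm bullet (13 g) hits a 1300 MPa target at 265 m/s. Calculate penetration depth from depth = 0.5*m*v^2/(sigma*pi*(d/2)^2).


A = pi*(d/2)^2 = pi*(5/2)^2 = 19.635 mm^2
E = 0.5*m*v^2 = 0.5*0.013*265^2 = 456.462 J
depth = E/(sigma*A) = 456.462 J / (1300 MPa * 19.635 mm^2) = 456.462/(1300 * 19.635) m = 0.0178826 m ≈ 17.88 mm

17.88 mm


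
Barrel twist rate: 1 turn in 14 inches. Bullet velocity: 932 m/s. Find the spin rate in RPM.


twist_m = 14*0.0254 = 0.3556 m
spin = v/twist = 932/0.3556 = 2620.922 rev/s
RPM = spin*60 = 2620.922*60 ≈ 157255 RPM

157255 RPM


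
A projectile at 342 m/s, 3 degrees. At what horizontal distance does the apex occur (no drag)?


R = v0^2*sin(2*theta)/g = 342^2*sin(2*3°)/9.81 = 1246.29 m
apex_dist = R/2 = 1246.29/2 = 623.1 m

623.1 m


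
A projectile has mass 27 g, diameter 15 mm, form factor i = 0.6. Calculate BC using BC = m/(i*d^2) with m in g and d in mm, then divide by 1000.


BC = m/(i*d^2*1000) = 27/(0.6 * 15^2 * 1000) = 0.0002

0.0002


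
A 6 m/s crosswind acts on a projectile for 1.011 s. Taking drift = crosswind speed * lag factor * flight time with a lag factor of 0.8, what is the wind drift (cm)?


drift = v_wind * lag * t = 6 * 0.8 * 1.011 = 4.8528 m ≈ 485.3 cm

485.3 cm


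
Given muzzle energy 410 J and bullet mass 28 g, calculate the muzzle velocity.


v = sqrt(2*E/m) = sqrt(2*410/0.028) = 171.1 m/s

171.1 m/s


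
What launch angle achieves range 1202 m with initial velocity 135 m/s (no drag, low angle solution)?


sin(2*theta) = R*g/v0^2 = 1202*9.81/135^2 = 0.647002, theta = arcsin(0.647002)/2 = 20.16°

20.16 degrees


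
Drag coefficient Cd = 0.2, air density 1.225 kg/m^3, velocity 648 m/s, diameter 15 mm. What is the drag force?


A = pi*(d/2)^2 = pi*(15/2000)^2 = 1.76715e-04 m^2
Fd = 0.5*Cd*rho*A*v^2 = 0.5*0.2*1.225*1.76715e-04*648^2 = 9.09 N

9.09 N


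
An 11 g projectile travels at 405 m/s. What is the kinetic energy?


E = 0.5*m*v^2 = 0.5*0.011*405^2 = 902.1 J

902.1 J


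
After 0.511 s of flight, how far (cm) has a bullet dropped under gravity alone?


drop = 0.5*g*t^2 = 0.5*9.81*0.511^2 = 1.2808 m ≈ 128.1 cm

128.1 cm


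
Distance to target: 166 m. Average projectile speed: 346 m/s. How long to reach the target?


t = d/v = 166/346 = 0.4798 s

0.4798 s


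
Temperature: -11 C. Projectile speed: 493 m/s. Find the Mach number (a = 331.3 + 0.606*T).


a = 331.3 + 0.606*(-11) = 324.634 m/s
M = v/a = 493/324.634 = 1.519

1.519


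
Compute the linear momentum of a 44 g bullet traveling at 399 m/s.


p = m*v = 0.044*399 = 17.56 kg·m/s

17.56 kg·m/s


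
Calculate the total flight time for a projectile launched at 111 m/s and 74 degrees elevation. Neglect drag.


T = 2*v0*sin(theta)/g = 2*111*sin(74°)/9.81 = 21.75 s

21.75 s


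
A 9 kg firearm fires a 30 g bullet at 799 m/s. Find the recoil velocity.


v_recoil = m_p * v_p / m_gun = 0.03 * 799 / 9 = 2.663 m/s

2.663 m/s


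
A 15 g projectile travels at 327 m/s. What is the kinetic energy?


E = 0.5*m*v^2 = 0.5*0.015*327^2 = 802 J

802 J


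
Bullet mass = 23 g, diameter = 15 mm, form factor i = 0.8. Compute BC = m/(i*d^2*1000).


BC = m/(i*d^2*1000) = 23/(0.8 * 15^2 * 1000) = 0.0001278

0.0001278


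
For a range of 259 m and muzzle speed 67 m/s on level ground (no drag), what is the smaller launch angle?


sin(2*theta) = R*g/v0^2 = 259*9.81/67^2 = 0.566004, theta = arcsin(0.566004)/2 = 17.24°

17.24 degrees


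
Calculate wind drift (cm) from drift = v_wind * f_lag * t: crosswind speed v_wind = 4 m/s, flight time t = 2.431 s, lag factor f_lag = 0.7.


drift = v_wind * lag * t = 4 * 0.7 * 2.431 = 6.8068 m ≈ 680.7 cm

680.7 cm


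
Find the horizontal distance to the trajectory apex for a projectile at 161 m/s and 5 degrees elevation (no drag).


R = v0^2*sin(2*theta)/g = 161^2*sin(2*5°)/9.81 = 458.831 m
apex_dist = R/2 = 458.831/2 = 229.4 m

229.4 m


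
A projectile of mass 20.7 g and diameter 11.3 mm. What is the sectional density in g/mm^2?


SD = m/d^2 = 20.7/11.3^2 = 0.1621 g/mm^2

0.1621 g/mm^2


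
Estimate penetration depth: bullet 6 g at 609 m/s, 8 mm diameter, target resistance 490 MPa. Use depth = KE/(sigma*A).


A = pi*(d/2)^2 = pi*(8/2)^2 = 50.2655 mm^2
E = 0.5*m*v^2 = 0.5*0.006*609^2 = 1112.64 J
depth = E/(sigma*A) = 1112.64 J / (490 MPa * 50.2655 mm^2) = 1112.64/(490 * 50.2655) m = 0.0451741 m ≈ 45.17 mm

45.17 mm


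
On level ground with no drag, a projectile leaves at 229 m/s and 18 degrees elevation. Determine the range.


R = v0^2 * sin(2*theta) / g = 229^2 * sin(2*18°) / 9.81 = 3142 m

3142 m


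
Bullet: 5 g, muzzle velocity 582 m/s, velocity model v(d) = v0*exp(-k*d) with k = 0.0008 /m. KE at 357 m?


v = v0*exp(-k*d) = 582*exp(-0.0008*357) = 437.41 m/s
E = 0.5*m*v^2 = 0.5*0.005*437.41^2 = 478.3 J

478.3 J


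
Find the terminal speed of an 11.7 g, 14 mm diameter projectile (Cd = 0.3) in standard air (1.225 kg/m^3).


A = pi*(d/2)^2 = pi*(14/2000)^2 = 1.53938e-04 m^2
vt = sqrt(2mg/(Cd*rho*A)) = sqrt(2*0.0117*9.81/(0.3 * 1.225 * 1.53938e-04)) = 63.7 m/s

63.7 m/s


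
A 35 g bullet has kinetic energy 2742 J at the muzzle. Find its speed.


v = sqrt(2*E/m) = sqrt(2*2742/0.035) = 395.8 m/s

395.8 m/s


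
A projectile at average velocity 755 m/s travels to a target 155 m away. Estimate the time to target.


t = d/v = 155/755 = 0.2053 s

0.2053 s


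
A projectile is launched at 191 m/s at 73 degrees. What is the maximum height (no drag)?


H = (v0*sin(theta))^2 / (2g) = (191*sin(73°))^2 / (2*9.81) = 1700 m

1700 m


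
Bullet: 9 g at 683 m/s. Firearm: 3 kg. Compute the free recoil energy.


v_r = m_p*v_p/m_gun = 0.009*683/3 = 2.049 m/s, E_r = 0.5*m_gun*v_r^2 = 0.5*3*2.049^2 = 6.298 J

6.298 J


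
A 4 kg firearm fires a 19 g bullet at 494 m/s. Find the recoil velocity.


v_recoil = m_p * v_p / m_gun = 0.019 * 494 / 4 = 2.346 m/s

2.346 m/s


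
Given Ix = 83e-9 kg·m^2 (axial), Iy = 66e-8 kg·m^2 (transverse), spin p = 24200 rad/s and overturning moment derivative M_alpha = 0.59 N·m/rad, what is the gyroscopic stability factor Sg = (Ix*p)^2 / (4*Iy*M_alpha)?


Sg = Ix^2 * p^2 / (4 * Iy * M_alpha) = (83e-9)^2 * 24200^2 / (4 * 66e-8 * 0.59) = 2.59

2.59


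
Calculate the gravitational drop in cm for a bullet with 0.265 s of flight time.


drop = 0.5*g*t^2 = 0.5*9.81*0.265^2 = 0.344454 m ≈ 34.45 cm

34.45 cm


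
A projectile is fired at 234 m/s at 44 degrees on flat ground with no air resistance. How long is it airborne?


T = 2*v0*sin(theta)/g = 2*234*sin(44°)/9.81 = 33.14 s

33.14 s


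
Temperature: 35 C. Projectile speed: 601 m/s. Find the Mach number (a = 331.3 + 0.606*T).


a = 331.3 + 0.606*(35) = 352.51 m/s
M = v/a = 601/352.51 = 1.705

1.705


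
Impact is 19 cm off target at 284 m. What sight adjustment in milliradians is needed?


1 mrad subtends 1 cm per 10 m of range, so adj = error_cm / (dist_m / 10) = 19 / (284/10) = 0.669 mrad

0.669 mrad


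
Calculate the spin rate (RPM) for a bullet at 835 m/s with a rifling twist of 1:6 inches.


twist_m = 6*0.0254 = 0.1524 m
spin = v/twist = 835/0.1524 = 5479.003 rev/s
RPM = spin*60 = 5479.003*60 ≈ 328740 RPM

328740 RPM


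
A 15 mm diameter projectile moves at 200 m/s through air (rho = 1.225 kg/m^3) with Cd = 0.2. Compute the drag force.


A = pi*(d/2)^2 = pi*(15/2000)^2 = 1.76715e-04 m^2
Fd = 0.5*Cd*rho*A*v^2 = 0.5*0.2*1.225*1.76715e-04*200^2 = 0.8659 N

0.8659 N


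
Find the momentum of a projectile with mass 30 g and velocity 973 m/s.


p = m*v = 0.03*973 = 29.19 kg·m/s

29.19 kg·m/s


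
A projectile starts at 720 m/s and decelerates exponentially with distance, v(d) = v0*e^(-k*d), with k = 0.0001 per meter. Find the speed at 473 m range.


v = v0*exp(-k*d) = 720*exp(-0.0001*473) = 686.7 m/s

686.7 m/s


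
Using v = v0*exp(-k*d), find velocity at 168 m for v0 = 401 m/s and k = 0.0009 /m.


v = v0*exp(-k*d) = 401*exp(-0.0009*168) = 344.7 m/s

344.7 m/s


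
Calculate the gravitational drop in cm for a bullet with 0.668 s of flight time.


drop = 0.5*g*t^2 = 0.5*9.81*0.668^2 = 2.18873 m ≈ 218.9 cm

218.9 cm


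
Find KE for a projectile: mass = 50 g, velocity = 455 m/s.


E = 0.5*m*v^2 = 0.5*0.05*455^2 = 5176 J

5176 J


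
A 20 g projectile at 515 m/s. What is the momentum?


p = m*v = 0.02*515 = 10.3 kg·m/s

10.3 kg·m/s


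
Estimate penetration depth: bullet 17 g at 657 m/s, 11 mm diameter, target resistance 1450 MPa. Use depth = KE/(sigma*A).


A = pi*(d/2)^2 = pi*(11/2)^2 = 95.0332 mm^2
E = 0.5*m*v^2 = 0.5*0.017*657^2 = 3669.02 J
depth = E/(sigma*A) = 3669.02 J / (1450 MPa * 95.0332 mm^2) = 3669.02/(1450 * 95.0332) m = 0.026626 m ≈ 26.63 mm

26.63 mm


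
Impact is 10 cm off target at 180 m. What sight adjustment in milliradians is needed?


1 mrad subtends 1 cm per 10 m of range, so adj = error_cm / (dist_m / 10) = 10 / (180/10) = 0.5556 mrad

0.5556 mrad


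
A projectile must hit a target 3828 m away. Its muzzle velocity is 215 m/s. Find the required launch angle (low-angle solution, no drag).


sin(2*theta) = R*g/v0^2 = 3828*9.81/215^2 = 0.812389, theta = arcsin(0.812389)/2 = 27.17°

27.17 degrees


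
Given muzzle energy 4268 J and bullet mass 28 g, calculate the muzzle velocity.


v = sqrt(2*E/m) = sqrt(2*4268/0.028) = 552.1 m/s

552.1 m/s


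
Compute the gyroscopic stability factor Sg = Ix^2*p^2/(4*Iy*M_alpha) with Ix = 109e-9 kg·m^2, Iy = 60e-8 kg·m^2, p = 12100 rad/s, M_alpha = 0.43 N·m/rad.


Sg = Ix^2 * p^2 / (4 * Iy * M_alpha) = (109e-9)^2 * 12100^2 / (4 * 60e-8 * 0.43) = 1.686

1.686


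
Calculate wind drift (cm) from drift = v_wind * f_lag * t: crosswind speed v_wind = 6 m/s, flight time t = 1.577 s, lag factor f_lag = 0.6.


drift = v_wind * lag * t = 6 * 0.6 * 1.577 = 5.6772 m ≈ 567.7 cm

567.7 cm


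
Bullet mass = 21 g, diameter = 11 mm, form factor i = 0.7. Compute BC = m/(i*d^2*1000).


BC = m/(i*d^2*1000) = 21/(0.7 * 11^2 * 1000) = 0.0002479

0.0002479


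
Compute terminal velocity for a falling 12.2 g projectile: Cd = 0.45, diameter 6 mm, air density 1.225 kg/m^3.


A = pi*(d/2)^2 = pi*(6/2000)^2 = 2.82743e-05 m^2
vt = sqrt(2mg/(Cd*rho*A)) = sqrt(2*0.0122*9.81/(0.45 * 1.225 * 2.82743e-05)) = 123.9 m/s

123.9 m/s


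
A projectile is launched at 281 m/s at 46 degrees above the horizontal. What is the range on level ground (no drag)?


R = v0^2 * sin(2*theta) / g = 281^2 * sin(2*46°) / 9.81 = 8044 m

8044 m


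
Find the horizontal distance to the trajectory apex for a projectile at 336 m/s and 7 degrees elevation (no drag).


R = v0^2*sin(2*theta)/g = 336^2*sin(2*7°)/9.81 = 2784.1 m
apex_dist = R/2 = 2784.1/2 = 1392 m

1392 m


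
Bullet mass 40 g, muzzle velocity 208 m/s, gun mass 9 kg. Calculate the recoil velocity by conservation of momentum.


v_recoil = m_p * v_p / m_gun = 0.04 * 208 / 9 = 0.9244 m/s

0.9244 m/s


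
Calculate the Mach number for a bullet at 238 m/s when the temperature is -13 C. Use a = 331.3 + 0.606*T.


a = 331.3 + 0.606*(-13) = 323.422 m/s
M = v/a = 238/323.422 = 0.7359

0.7359


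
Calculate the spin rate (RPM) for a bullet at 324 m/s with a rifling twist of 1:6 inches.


twist_m = 6*0.0254 = 0.1524 m
spin = v/twist = 324/0.1524 = 2125.984 rev/s
RPM = spin*60 = 2125.984*60 ≈ 127559 RPM

127559 RPM


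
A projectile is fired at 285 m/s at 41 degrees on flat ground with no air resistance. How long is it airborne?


T = 2*v0*sin(theta)/g = 2*285*sin(41°)/9.81 = 38.12 s

38.12 s


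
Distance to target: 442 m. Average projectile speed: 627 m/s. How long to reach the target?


t = d/v = 442/627 = 0.7049 s

0.7049 s


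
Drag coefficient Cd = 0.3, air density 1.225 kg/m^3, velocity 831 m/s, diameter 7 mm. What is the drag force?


A = pi*(d/2)^2 = pi*(7/2000)^2 = 3.84845e-05 m^2
Fd = 0.5*Cd*rho*A*v^2 = 0.5*0.3*1.225*3.84845e-05*831^2 = 4.883 N

4.883 N


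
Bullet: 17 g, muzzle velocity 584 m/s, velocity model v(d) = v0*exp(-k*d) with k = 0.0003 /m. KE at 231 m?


v = v0*exp(-k*d) = 584*exp(-0.0003*231) = 544.899 m/s
E = 0.5*m*v^2 = 0.5*0.017*544.899^2 = 2524 J

2524 J


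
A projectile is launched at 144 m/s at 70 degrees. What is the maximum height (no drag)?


H = (v0*sin(theta))^2 / (2g) = (144*sin(70°))^2 / (2*9.81) = 933.2 m

933.2 m


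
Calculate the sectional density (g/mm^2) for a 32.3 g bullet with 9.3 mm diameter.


SD = m/d^2 = 32.3/9.3^2 = 0.3735 g/mm^2

0.3735 g/mm^2


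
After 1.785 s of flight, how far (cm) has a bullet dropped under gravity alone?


drop = 0.5*g*t^2 = 0.5*9.81*1.785^2 = 15.6284 m ≈ 1563 cm

1563 cm


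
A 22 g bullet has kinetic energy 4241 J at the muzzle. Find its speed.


v = sqrt(2*E/m) = sqrt(2*4241/0.022) = 620.9 m/s

620.9 m/s


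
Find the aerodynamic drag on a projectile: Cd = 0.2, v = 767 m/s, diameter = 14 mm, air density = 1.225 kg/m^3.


A = pi*(d/2)^2 = pi*(14/2000)^2 = 1.53938e-04 m^2
Fd = 0.5*Cd*rho*A*v^2 = 0.5*0.2*1.225*1.53938e-04*767^2 = 11.09 N

11.09 N


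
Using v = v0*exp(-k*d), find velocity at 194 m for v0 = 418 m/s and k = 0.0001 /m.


v = v0*exp(-k*d) = 418*exp(-0.0001*194) = 410 m/s

410 m/s


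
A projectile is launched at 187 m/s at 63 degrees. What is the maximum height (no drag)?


H = (v0*sin(theta))^2 / (2g) = (187*sin(63°))^2 / (2*9.81) = 1415 m

1415 m


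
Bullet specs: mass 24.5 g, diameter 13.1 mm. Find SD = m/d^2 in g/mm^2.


SD = m/d^2 = 24.5/13.1^2 = 0.1428 g/mm^2

0.1428 g/mm^2


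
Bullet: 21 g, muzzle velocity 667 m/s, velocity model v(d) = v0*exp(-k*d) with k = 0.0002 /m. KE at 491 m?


v = v0*exp(-k*d) = 667*exp(-0.0002*491) = 604.614 m/s
E = 0.5*m*v^2 = 0.5*0.021*604.614^2 = 3838 J

3838 J


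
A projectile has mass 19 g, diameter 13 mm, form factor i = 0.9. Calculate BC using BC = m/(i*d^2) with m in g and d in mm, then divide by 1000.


BC = m/(i*d^2*1000) = 19/(0.9 * 13^2 * 1000) = 0.0001249

0.0001249


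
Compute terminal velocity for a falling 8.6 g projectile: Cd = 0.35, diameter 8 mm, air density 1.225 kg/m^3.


A = pi*(d/2)^2 = pi*(8/2000)^2 = 5.02655e-05 m^2
vt = sqrt(2mg/(Cd*rho*A)) = sqrt(2*0.0086*9.81/(0.35 * 1.225 * 5.02655e-05)) = 88.48 m/s

88.48 m/s


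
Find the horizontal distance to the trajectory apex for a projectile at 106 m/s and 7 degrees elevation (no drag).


R = v0^2*sin(2*theta)/g = 106^2*sin(2*7°)/9.81 = 277.088 m
apex_dist = R/2 = 277.088/2 = 138.5 m

138.5 m


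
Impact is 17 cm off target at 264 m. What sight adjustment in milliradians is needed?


1 mrad subtends 1 cm per 10 m of range, so adj = error_cm / (dist_m / 10) = 17 / (264/10) = 0.6439 mrad

0.6439 mrad


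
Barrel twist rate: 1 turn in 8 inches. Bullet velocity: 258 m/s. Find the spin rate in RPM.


twist_m = 8*0.0254 = 0.2032 m
spin = v/twist = 258/0.2032 = 1269.685 rev/s
RPM = spin*60 = 1269.685*60 ≈ 76181 RPM

76181 RPM


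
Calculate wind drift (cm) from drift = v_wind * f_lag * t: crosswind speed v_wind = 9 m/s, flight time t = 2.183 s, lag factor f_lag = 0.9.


drift = v_wind * lag * t = 9 * 0.9 * 2.183 = 17.6823 m ≈ 1768 cm

1768 cm


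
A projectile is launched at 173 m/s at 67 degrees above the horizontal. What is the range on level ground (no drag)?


R = v0^2 * sin(2*theta) / g = 173^2 * sin(2*67°) / 9.81 = 2195 m

2195 m


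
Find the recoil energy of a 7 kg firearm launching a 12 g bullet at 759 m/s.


v_r = m_p*v_p/m_gun = 0.012*759/7 = 1.30114 m/s, E_r = 0.5*m_gun*v_r^2 = 0.5*7*1.30114^2 = 5.925 J

5.925 J


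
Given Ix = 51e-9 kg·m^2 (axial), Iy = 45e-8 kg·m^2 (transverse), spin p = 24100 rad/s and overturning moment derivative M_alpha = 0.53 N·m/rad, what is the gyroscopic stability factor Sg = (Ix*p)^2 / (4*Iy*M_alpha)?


Sg = Ix^2 * p^2 / (4 * Iy * M_alpha) = (51e-9)^2 * 24100^2 / (4 * 45e-8 * 0.53) = 1.584

1.584


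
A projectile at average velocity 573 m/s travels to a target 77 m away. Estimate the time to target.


t = d/v = 77/573 = 0.1344 s

0.1344 s


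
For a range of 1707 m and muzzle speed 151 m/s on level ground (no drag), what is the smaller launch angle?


sin(2*theta) = R*g/v0^2 = 1707*9.81/151^2 = 0.734427, theta = arcsin(0.734427)/2 = 23.63°

23.63 degrees


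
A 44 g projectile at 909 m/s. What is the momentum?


p = m*v = 0.044*909 = 40 kg·m/s

40 kg·m/s


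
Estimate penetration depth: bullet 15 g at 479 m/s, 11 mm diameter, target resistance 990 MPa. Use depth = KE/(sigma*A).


A = pi*(d/2)^2 = pi*(11/2)^2 = 95.0332 mm^2
E = 0.5*m*v^2 = 0.5*0.015*479^2 = 1720.81 J
depth = E/(sigma*A) = 1720.81 J / (990 MPa * 95.0332 mm^2) = 1720.81/(990 * 95.0332) m = 0.0182903 m ≈ 18.29 mm

18.29 mm


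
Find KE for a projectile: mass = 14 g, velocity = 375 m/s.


E = 0.5*m*v^2 = 0.5*0.014*375^2 = 984.4 J

984.4 J


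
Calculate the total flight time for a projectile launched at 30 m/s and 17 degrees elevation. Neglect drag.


T = 2*v0*sin(theta)/g = 2*30*sin(17°)/9.81 = 1.788 s

1.788 s


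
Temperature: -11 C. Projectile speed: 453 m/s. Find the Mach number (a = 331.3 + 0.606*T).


a = 331.3 + 0.606*(-11) = 324.634 m/s
M = v/a = 453/324.634 = 1.395

1.395


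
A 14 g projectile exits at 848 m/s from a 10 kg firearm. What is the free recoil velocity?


v_recoil = m_p * v_p / m_gun = 0.014 * 848 / 10 = 1.187 m/s

1.187 m/s


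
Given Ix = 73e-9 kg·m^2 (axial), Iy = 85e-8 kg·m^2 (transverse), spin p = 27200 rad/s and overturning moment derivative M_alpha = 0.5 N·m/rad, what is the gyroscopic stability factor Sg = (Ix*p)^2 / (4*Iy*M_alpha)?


Sg = Ix^2 * p^2 / (4 * Iy * M_alpha) = (73e-9)^2 * 27200^2 / (4 * 85e-8 * 0.5) = 2.319

2.319


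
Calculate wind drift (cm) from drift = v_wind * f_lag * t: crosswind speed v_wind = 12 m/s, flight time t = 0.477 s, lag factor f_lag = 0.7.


drift = v_wind * lag * t = 12 * 0.7 * 0.477 = 4.0068 m ≈ 400.7 cm

400.7 cm


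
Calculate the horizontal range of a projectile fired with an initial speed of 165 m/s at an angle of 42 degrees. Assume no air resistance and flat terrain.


R = v0^2 * sin(2*theta) / g = 165^2 * sin(2*42°) / 9.81 = 2760 m

2760 m


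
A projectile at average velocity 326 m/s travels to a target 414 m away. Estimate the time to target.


t = d/v = 414/326 = 1.27 s

1.27 s


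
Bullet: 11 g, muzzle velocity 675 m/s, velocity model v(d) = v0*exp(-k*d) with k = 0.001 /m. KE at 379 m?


v = v0*exp(-k*d) = 675*exp(-0.001*379) = 462.068 m/s
E = 0.5*m*v^2 = 0.5*0.011*462.068^2 = 1174 J

1174 J


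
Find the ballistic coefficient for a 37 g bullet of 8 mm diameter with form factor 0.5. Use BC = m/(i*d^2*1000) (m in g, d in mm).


BC = m/(i*d^2*1000) = 37/(0.5 * 8^2 * 1000) = 0.001156

0.001156


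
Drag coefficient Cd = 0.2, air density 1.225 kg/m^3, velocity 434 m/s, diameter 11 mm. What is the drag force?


A = pi*(d/2)^2 = pi*(11/2000)^2 = 9.50332e-05 m^2
Fd = 0.5*Cd*rho*A*v^2 = 0.5*0.2*1.225*9.50332e-05*434^2 = 2.193 N

2.193 N


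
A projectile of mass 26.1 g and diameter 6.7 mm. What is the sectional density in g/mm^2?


SD = m/d^2 = 26.1/6.7^2 = 0.5814 g/mm^2

0.5814 g/mm^2


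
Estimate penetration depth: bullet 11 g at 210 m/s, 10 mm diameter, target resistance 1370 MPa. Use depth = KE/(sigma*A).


A = pi*(d/2)^2 = pi*(10/2)^2 = 78.5398 mm^2
E = 0.5*m*v^2 = 0.5*0.011*210^2 = 242.55 J
depth = E/(sigma*A) = 242.55 J / (1370 MPa * 78.5398 mm^2) = 242.55/(1370 * 78.5398) m = 0.00225419 m ≈ 2.254 mm

2.254 mm


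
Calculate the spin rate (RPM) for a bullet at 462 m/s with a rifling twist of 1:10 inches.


twist_m = 10*0.0254 = 0.254 m
spin = v/twist = 462/0.254 = 1818.898 rev/s
RPM = spin*60 = 1818.898*60 ≈ 109134 RPM

109134 RPM


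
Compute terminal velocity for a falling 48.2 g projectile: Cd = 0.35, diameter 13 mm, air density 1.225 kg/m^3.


A = pi*(d/2)^2 = pi*(13/2000)^2 = 1.32732e-04 m^2
vt = sqrt(2mg/(Cd*rho*A)) = sqrt(2*0.0482*9.81/(0.35 * 1.225 * 1.32732e-04)) = 128.9 m/s

128.9 m/s


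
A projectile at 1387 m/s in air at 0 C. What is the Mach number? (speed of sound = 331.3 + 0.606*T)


a = 331.3 + 0.606*(0) = 331.3 m/s
M = v/a = 1387/331.3 = 4.187

4.187


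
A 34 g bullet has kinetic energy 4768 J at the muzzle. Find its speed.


v = sqrt(2*E/m) = sqrt(2*4768/0.034) = 529.6 m/s

529.6 m/s


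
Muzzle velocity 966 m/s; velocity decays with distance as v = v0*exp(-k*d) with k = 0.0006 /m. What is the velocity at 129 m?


v = v0*exp(-k*d) = 966*exp(-0.0006*129) = 894.1 m/s

894.1 m/s


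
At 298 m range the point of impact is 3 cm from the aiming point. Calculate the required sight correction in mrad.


1 mrad subtends 1 cm per 10 m of range, so adj = error_cm / (dist_m / 10) = 3 / (298/10) = 0.1007 mrad

0.1007 mrad


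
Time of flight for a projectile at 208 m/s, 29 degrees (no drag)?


T = 2*v0*sin(theta)/g = 2*208*sin(29°)/9.81 = 20.56 s

20.56 s


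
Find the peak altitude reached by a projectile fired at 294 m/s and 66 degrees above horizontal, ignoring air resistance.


H = (v0*sin(theta))^2 / (2g) = (294*sin(66°))^2 / (2*9.81) = 3677 m

3677 m


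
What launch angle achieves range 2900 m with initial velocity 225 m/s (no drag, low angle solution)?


sin(2*theta) = R*g/v0^2 = 2900*9.81/225^2 = 0.561956, theta = arcsin(0.561956)/2 = 17.1°

17.1 degrees


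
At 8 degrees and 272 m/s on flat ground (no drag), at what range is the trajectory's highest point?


R = v0^2*sin(2*theta)/g = 272^2*sin(2*8°)/9.81 = 2078.77 m
apex_dist = R/2 = 2078.77/2 = 1039 m

1039 m


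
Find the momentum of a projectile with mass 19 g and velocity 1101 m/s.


p = m*v = 0.019*1101 = 20.92 kg·m/s

20.92 kg·m/s


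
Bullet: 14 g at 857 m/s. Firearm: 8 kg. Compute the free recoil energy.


v_r = m_p*v_p/m_gun = 0.014*857/8 = 1.49975 m/s, E_r = 0.5*m_gun*v_r^2 = 0.5*8*1.49975^2 = 8.997 J

8.997 J


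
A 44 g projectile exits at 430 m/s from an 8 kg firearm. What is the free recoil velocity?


v_recoil = m_p * v_p / m_gun = 0.044 * 430 / 8 = 2.365 m/s

2.365 m/s


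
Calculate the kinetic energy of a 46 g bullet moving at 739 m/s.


E = 0.5*m*v^2 = 0.5*0.046*739^2 = 12561 J

12561 J


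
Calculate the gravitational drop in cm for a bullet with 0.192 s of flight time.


drop = 0.5*g*t^2 = 0.5*9.81*0.192^2 = 0.180818 m ≈ 18.08 cm

18.08 cm


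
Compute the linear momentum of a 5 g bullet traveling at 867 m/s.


p = m*v = 0.005*867 = 4.335 kg·m/s

4.335 kg·m/s


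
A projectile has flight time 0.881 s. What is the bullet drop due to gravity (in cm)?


drop = 0.5*g*t^2 = 0.5*9.81*0.881^2 = 3.80707 m ≈ 380.7 cm

380.7 cm


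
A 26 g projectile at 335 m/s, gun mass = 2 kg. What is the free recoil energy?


v_r = m_p*v_p/m_gun = 0.026*335/2 = 4.355 m/s, E_r = 0.5*m_gun*v_r^2 = 0.5*2*4.355^2 = 18.97 J

18.97 J


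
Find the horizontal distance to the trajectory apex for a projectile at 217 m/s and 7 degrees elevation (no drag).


R = v0^2*sin(2*theta)/g = 217^2*sin(2*7°)/9.81 = 1161.25 m
apex_dist = R/2 = 1161.25/2 = 580.6 m

580.6 m


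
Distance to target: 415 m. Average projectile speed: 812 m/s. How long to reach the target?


t = d/v = 415/812 = 0.5111 s

0.5111 s


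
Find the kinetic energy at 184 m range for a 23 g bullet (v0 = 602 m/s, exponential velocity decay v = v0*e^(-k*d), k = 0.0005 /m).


v = v0*exp(-k*d) = 602*exp(-0.0005*184) = 549.087 m/s
E = 0.5*m*v^2 = 0.5*0.023*549.087^2 = 3467 J

3467 J


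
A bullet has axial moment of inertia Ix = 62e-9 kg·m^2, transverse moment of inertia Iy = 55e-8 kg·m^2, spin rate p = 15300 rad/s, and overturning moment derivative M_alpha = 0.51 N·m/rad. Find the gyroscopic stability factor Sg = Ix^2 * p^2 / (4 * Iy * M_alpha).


Sg = Ix^2 * p^2 / (4 * Iy * M_alpha) = (62e-9)^2 * 15300^2 / (4 * 55e-8 * 0.51) = 0.802

0.802


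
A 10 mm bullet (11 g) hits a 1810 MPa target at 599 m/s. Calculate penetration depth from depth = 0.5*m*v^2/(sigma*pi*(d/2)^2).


A = pi*(d/2)^2 = pi*(10/2)^2 = 78.5398 mm^2
E = 0.5*m*v^2 = 0.5*0.011*599^2 = 1973.41 J
depth = E/(sigma*A) = 1973.41 J / (1810 MPa * 78.5398 mm^2) = 1973.41/(1810 * 78.5398) m = 0.0138819 m ≈ 13.88 mm

13.88 mm


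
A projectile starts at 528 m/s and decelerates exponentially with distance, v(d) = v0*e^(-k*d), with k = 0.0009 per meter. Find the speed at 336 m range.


v = v0*exp(-k*d) = 528*exp(-0.0009*336) = 390.2 m/s

390.2 m/s


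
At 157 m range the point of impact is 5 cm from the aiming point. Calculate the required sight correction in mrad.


1 mrad subtends 1 cm per 10 m of range, so adj = error_cm / (dist_m / 10) = 5 / (157/10) = 0.3185 mrad

0.3185 mrad


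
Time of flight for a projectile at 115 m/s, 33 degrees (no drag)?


T = 2*v0*sin(theta)/g = 2*115*sin(33°)/9.81 = 12.77 s

12.77 s


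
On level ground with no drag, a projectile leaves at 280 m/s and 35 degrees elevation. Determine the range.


R = v0^2 * sin(2*theta) / g = 280^2 * sin(2*35°) / 9.81 = 7510 m

7510 m


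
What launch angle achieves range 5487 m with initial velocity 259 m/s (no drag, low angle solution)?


sin(2*theta) = R*g/v0^2 = 5487*9.81/259^2 = 0.802425, theta = arcsin(0.802425)/2 = 26.68°

26.68 degrees


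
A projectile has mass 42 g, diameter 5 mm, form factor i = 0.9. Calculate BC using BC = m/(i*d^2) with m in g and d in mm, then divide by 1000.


BC = m/(i*d^2*1000) = 42/(0.9 * 5^2 * 1000) = 0.001867

0.001867


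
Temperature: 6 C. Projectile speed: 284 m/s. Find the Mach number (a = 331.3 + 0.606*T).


a = 331.3 + 0.606*(6) = 334.936 m/s
M = v/a = 284/334.936 = 0.8479

0.8479


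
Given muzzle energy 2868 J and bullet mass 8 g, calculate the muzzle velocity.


v = sqrt(2*E/m) = sqrt(2*2868/0.008) = 846.8 m/s

846.8 m/s


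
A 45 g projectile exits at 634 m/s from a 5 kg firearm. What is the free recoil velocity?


v_recoil = m_p * v_p / m_gun = 0.045 * 634 / 5 = 5.706 m/s

5.706 m/s


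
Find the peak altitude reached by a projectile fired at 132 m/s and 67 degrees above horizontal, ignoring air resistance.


H = (v0*sin(theta))^2 / (2g) = (132*sin(67°))^2 / (2*9.81) = 752.5 m

752.5 m


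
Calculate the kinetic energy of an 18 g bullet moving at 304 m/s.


E = 0.5*m*v^2 = 0.5*0.018*304^2 = 831.7 J

831.7 J


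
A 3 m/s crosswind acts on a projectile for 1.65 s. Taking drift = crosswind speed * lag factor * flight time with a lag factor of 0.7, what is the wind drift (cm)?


drift = v_wind * lag * t = 3 * 0.7 * 1.65 = 3.465 m ≈ 346.5 cm

346.5 cm


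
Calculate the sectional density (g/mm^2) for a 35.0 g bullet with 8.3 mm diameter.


SD = m/d^2 = 35.0/8.3^2 = 0.5081 g/mm^2

0.5081 g/mm^2


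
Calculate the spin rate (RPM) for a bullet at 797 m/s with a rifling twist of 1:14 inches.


twist_m = 14*0.0254 = 0.3556 m
spin = v/twist = 797/0.3556 = 2241.282 rev/s
RPM = spin*60 = 2241.282*60 ≈ 134477 RPM

134477 RPM


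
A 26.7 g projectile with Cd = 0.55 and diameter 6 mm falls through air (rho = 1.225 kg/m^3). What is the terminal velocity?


A = pi*(d/2)^2 = pi*(6/2000)^2 = 2.82743e-05 m^2
vt = sqrt(2mg/(Cd*rho*A)) = sqrt(2*0.0267*9.81/(0.55 * 1.225 * 2.82743e-05)) = 165.8 m/s

165.8 m/s


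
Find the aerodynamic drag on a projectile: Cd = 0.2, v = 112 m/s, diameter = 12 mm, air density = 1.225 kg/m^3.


A = pi*(d/2)^2 = pi*(12/2000)^2 = 1.13097e-04 m^2
Fd = 0.5*Cd*rho*A*v^2 = 0.5*0.2*1.225*1.13097e-04*112^2 = 0.1738 N

0.1738 N


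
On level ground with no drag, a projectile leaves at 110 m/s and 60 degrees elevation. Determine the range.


R = v0^2 * sin(2*theta) / g = 110^2 * sin(2*60°) / 9.81 = 1068 m

1068 m


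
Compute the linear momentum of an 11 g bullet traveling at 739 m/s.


p = m*v = 0.011*739 = 8.129 kg·m/s

8.129 kg·m/s


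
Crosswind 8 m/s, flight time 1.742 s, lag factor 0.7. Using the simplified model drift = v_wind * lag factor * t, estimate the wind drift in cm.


drift = v_wind * lag * t = 8 * 0.7 * 1.742 = 9.7552 m ≈ 975.5 cm

975.5 cm


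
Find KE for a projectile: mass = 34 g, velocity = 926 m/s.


E = 0.5*m*v^2 = 0.5*0.034*926^2 = 14577 J

14577 J


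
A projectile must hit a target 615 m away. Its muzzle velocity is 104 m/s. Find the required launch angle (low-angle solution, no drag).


sin(2*theta) = R*g/v0^2 = 615*9.81/104^2 = 0.557799, theta = arcsin(0.557799)/2 = 16.95°

16.95 degrees


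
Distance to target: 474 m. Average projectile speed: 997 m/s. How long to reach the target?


t = d/v = 474/997 = 0.4754 s

0.4754 s


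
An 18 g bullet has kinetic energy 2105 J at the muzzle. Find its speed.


v = sqrt(2*E/m) = sqrt(2*2105/0.018) = 483.6 m/s

483.6 m/s


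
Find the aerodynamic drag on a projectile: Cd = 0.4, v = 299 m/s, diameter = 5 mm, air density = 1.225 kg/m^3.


A = pi*(d/2)^2 = pi*(5/2000)^2 = 1.96350e-05 m^2
Fd = 0.5*Cd*rho*A*v^2 = 0.5*0.4*1.225*1.96350e-05*299^2 = 0.4301 N

0.4301 N


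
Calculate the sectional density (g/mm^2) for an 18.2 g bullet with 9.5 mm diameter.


SD = m/d^2 = 18.2/9.5^2 = 0.2017 g/mm^2

0.2017 g/mm^2


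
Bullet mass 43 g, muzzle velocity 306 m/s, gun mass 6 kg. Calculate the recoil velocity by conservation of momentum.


v_recoil = m_p * v_p / m_gun = 0.043 * 306 / 6 = 2.193 m/s

2.193 m/s


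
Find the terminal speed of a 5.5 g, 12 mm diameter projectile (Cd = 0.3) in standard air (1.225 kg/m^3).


A = pi*(d/2)^2 = pi*(12/2000)^2 = 1.13097e-04 m^2
vt = sqrt(2mg/(Cd*rho*A)) = sqrt(2*0.0055*9.81/(0.3 * 1.225 * 1.13097e-04)) = 50.95 m/s

50.95 m/s


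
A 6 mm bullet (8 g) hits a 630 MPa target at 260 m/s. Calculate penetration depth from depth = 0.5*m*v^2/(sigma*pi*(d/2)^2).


A = pi*(d/2)^2 = pi*(6/2)^2 = 28.2743 mm^2
E = 0.5*m*v^2 = 0.5*0.008*260^2 = 270.4 J
depth = E/(sigma*A) = 270.4 J / (630 MPa * 28.2743 mm^2) = 270.4/(630 * 28.2743) m = 0.0151801 m ≈ 15.18 mm

15.18 mm


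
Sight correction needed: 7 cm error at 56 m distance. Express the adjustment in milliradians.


1 mrad subtends 1 cm per 10 m of range, so adj = error_cm / (dist_m / 10) = 7 / (56/10) = 1.25 mrad

1.25 mrad


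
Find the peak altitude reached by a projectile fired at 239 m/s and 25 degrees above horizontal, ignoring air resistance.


H = (v0*sin(theta))^2 / (2g) = (239*sin(25°))^2 / (2*9.81) = 520 m

520 m


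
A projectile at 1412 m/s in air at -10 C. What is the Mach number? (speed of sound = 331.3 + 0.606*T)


a = 331.3 + 0.606*(-10) = 325.24 m/s
M = v/a = 1412/325.24 = 4.341

4.341


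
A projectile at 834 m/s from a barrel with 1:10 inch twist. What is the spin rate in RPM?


twist_m = 10*0.0254 = 0.254 m
spin = v/twist = 834/0.254 = 3283.465 rev/s
RPM = spin*60 = 3283.465*60 ≈ 197008 RPM

197008 RPM


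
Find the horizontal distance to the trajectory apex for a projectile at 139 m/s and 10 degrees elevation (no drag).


R = v0^2*sin(2*theta)/g = 139^2*sin(2*10°)/9.81 = 673.616 m
apex_dist = R/2 = 673.616/2 = 336.8 m

336.8 m


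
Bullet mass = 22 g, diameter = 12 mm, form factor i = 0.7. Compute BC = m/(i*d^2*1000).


BC = m/(i*d^2*1000) = 22/(0.7 * 12^2 * 1000) = 0.0002183

0.0002183


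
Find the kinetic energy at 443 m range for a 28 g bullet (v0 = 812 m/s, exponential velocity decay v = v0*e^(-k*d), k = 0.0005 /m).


v = v0*exp(-k*d) = 812*exp(-0.0005*443) = 650.669 m/s
E = 0.5*m*v^2 = 0.5*0.028*650.669^2 = 5927 J

5927 J


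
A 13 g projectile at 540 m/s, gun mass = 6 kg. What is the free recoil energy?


v_r = m_p*v_p/m_gun = 0.013*540/6 = 1.17 m/s, E_r = 0.5*m_gun*v_r^2 = 0.5*6*1.17^2 = 4.107 J

4.107 J


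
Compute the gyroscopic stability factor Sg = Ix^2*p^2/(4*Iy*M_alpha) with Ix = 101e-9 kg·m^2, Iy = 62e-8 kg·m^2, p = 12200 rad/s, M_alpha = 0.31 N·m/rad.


Sg = Ix^2 * p^2 / (4 * Iy * M_alpha) = (101e-9)^2 * 12200^2 / (4 * 62e-8 * 0.31) = 1.975

1.975
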